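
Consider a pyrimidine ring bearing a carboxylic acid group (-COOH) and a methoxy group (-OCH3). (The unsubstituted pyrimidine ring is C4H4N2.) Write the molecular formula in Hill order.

C6H6N2O3

Atom tally by fragment:
  pyrimidine ring core → C:4 H:4 N:2
  (− 2 ring H displaced by substituents)
  + COOH → C:1 H:1 O:2
  + OCH3 → C:1 H:3 O:1
Element totals:
  C: 6
  H: 6
  N: 2
  O: 3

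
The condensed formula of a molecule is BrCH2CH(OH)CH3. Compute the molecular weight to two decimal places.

Element totals:
  C: 3
  H: 7
  Br: 1
  O: 1
Molecular formula: C3H7BrO.
  M = 3(12.011) + 7(1.008) + 79.904 + 15.999
    = 36.033 + 7.056 + 79.904 + 15.999 = 138.992

138.99 g/mol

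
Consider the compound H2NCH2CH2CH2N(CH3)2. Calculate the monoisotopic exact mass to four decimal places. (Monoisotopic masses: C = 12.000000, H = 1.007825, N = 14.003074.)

102.1157

Atom tally by fragment:
  H2NCH2 → C:1 H:4 N:1
  CH2 → C:1 H:2
  CH2N(CH3)2 → C:3 H:8 N:1
Element totals:
  C: 5
  H: 14
  N: 2
Molecular formula: C5H14N2.
  M = 5(12.0) + 14(1.007825) + 2(14.003074)
    = 60.000000 + 14.109550 + 28.006148 = 102.115698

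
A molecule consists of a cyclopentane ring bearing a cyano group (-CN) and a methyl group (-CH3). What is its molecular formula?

Atom tally by fragment:
  cyclopentane ring core → C:5 H:10
  (− 2 ring H displaced by substituents)
  + CN → C:1 N:1
  + CH3 → C:1 H:3
Element totals:
  C: 7
  H: 11
  N: 1

C7H11N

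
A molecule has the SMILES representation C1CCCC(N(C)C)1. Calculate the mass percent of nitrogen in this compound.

12.37%

Atom tally by fragment:
  cyclopentane ring core → C:5 H:10
  (− 1 ring H displaced by substituents)
  + N(CH3)2 → N:1 C:2 H:6
Element totals:
  C: 7
  H: 15
  N: 1
Molecular formula: C7H15N.
Molar mass = 113.204 g/mol.
Mass from N: 1 × 14.007 = 14.007 g/mol.
%N = 14.007 / 113.204 × 100 = 12.37%.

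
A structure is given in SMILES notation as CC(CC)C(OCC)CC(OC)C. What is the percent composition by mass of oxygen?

16.99%

Atom tally by fragment:
  CH3 → C:1 H:3
  CH(C2H5) → C:3 H:6
  CH(OC2H5) → C:3 H:6 O:1
  CH2 → C:1 H:2
  CH(OCH3) → C:2 H:4 O:1
  CH3 → C:1 H:3
Element totals:
  C: 11
  H: 24
  O: 2
Molecular formula: C11H24O2.
Molar mass = 188.311 g/mol.
Mass from O: 2 × 15.999 = 31.998 g/mol.
%O = 31.998 / 188.311 × 100 = 16.99%.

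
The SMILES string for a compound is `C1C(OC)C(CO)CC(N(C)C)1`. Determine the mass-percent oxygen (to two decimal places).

Atom tally by fragment:
  cyclopentane ring core → C:5 H:10
  (− 3 ring H displaced by substituents)
  + OCH3 → C:1 H:3 O:1
  + CH2OH → C:1 H:3 O:1
  + N(CH3)2 → N:1 C:2 H:6
Element totals:
  C: 9
  H: 19
  N: 1
  O: 2
Molecular formula: C9H19NO2.
Molar mass = 173.256 g/mol.
Mass from O: 2 × 15.999 = 31.998 g/mol.
%O = 31.998 / 173.256 × 100 = 18.47%.

18.47%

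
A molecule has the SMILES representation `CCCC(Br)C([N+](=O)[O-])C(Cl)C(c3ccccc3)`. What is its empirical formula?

Atom tally by fragment:
  CH3 → C:1 H:3
  CH2 → C:1 H:2
  CH2 → C:1 H:2
  CH(Br) → C:1 H:1 Br:1
  CH(NO2) → C:1 H:1 N:1 O:2
  CH(Cl) → C:1 H:1 Cl:1
  CH2C6H5 → C:7 H:7
Element totals:
  C: 13
  H: 17
  Br: 1
  Cl: 1
  N: 1
  O: 2
Molecular formula: C13H17BrClNO2.
gcd of subscripts (1, 13, 1, 17, 1, 2) = 1, so the empirical formula equals the molecular formula.

C13H17BrClNO2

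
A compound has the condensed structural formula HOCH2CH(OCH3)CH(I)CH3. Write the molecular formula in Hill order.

Element totals:
  C: 5
  H: 11
  I: 1
  O: 2

C5H11IO2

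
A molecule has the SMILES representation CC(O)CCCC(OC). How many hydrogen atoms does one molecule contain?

16

Atom tally by fragment:
  CH3 → C:1 H:3
  CH(OH) → C:1 H:2 O:1
  CH2 → C:1 H:2
  CH2 → C:1 H:2
  CH2 → C:1 H:2
  CH2OCH3 → C:2 H:5 O:1
Element totals:
  C: 7
  H: 16
  O: 2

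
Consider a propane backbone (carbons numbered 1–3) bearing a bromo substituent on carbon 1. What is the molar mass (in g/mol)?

122.99 g/mol

Atom tally by fragment:
  BrCH2 → C:1 H:2 Br:1
  CH2 → C:1 H:2
  CH3 → C:1 H:3
Element totals:
  C: 3
  H: 7
  Br: 1
Molecular formula: C3H7Br.
  M = 3(12.011) + 7(1.008) + 79.904
    = 36.033 + 7.056 + 79.904 = 122.993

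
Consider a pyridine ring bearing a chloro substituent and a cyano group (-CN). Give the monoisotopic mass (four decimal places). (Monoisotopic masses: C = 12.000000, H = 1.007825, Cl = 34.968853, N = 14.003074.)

Atom tally by fragment:
  pyridine ring core → C:5 H:5 N:1
  (− 2 ring H displaced by substituents)
  + Cl → Cl:1
  + CN → C:1 N:1
Element totals:
  C: 6
  H: 3
  Cl: 1
  N: 2
Molecular formula: C6H3ClN2.
  M = 6(12.0) + 3(1.007825) + 34.968853 + 2(14.003074)
    = 72.000000 + 3.023475 + 34.968853 + 28.006148 = 137.998476

137.9985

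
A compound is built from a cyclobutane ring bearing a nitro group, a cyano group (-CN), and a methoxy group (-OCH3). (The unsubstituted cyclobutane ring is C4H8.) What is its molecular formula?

Atom tally by fragment:
  cyclobutane ring core → C:4 H:8
  (− 3 ring H displaced by substituents)
  + NO2 → N:1 O:2
  + CN → C:1 N:1
  + OCH3 → C:1 H:3 O:1
Element totals:
  C: 6
  H: 8
  N: 2
  O: 3

C6H8N2O3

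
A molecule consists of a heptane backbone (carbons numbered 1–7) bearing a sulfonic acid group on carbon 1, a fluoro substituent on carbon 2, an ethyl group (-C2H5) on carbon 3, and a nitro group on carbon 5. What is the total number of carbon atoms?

Atom tally by fragment:
  HO3SCH2 → C:1 H:3 S:1 O:3
  CH(F) → C:1 H:1 F:1
  CH(C2H5) → C:3 H:6
  CH2 → C:1 H:2
  CH(NO2) → C:1 H:1 N:1 O:2
  CH2 → C:1 H:2
  CH3 → C:1 H:3
Element totals:
  C: 9
  H: 18
  F: 1
  N: 1
  O: 5
  S: 1

9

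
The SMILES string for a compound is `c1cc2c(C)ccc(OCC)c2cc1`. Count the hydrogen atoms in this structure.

Atom tally by fragment:
  naphthalene ring system core → C:10 H:8
  (− 2 ring H displaced by substituents)
  + CH3 → C:1 H:3
  + OC2H5 → C:2 H:5 O:1
Element totals:
  C: 13
  H: 14
  O: 1

14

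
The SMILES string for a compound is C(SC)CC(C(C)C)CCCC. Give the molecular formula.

Atom tally by fragment:
  CH3SCH2 → C:2 H:5 S:1
  CH2 → C:1 H:2
  CH(CH(CH3)2) → C:4 H:8
  CH2 → C:1 H:2
  CH2 → C:1 H:2
  CH2 → C:1 H:2
  CH3 → C:1 H:3
Element totals:
  C: 11
  H: 24
  S: 1

C11H24S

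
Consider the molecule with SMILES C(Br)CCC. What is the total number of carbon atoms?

4

Atom tally by fragment:
  BrCH2 → C:1 H:2 Br:1
  CH2 → C:1 H:2
  CH2 → C:1 H:2
  CH3 → C:1 H:3
Element totals:
  C: 4
  H: 9
  Br: 1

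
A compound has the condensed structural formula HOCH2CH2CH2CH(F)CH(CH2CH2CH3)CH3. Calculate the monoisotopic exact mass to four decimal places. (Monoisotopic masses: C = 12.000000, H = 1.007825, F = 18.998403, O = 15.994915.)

Element totals:
  C: 9
  H: 19
  F: 1
  O: 1
Molecular formula: C9H19FO.
  M = 9(12.0) + 19(1.007825) + 18.998403 + 15.994915
    = 108.000000 + 19.148675 + 18.998403 + 15.994915 = 162.141993

162.1420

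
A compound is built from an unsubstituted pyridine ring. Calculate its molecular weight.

Atom tally by fragment:
  pyridine ring core → C:5 H:5 N:1
Element totals:
  C: 5
  H: 5
  N: 1
Molecular formula: C5H5N.
  M = 5(12.011) + 5(1.008) + 14.007
    = 60.055 + 5.040 + 14.007 = 79.102

79.10 g/mol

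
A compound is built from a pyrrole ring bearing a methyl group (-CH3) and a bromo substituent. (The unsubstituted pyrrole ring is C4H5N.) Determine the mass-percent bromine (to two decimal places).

49.94%

Atom tally by fragment:
  pyrrole ring core → C:4 H:5 N:1
  (− 2 ring H displaced by substituents)
  + CH3 → C:1 H:3
  + Br → Br:1
Element totals:
  C: 5
  H: 6
  Br: 1
  N: 1
Molecular formula: C5H6BrN.
Molar mass = 160.014 g/mol.
Mass from Br: 1 × 79.904 = 79.904 g/mol.
%Br = 79.904 / 160.014 × 100 = 49.94%.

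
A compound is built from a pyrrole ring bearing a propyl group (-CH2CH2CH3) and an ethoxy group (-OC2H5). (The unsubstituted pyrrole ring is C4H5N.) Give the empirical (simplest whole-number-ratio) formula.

C9H15NO

Atom tally by fragment:
  pyrrole ring core → C:4 H:5 N:1
  (− 2 ring H displaced by substituents)
  + CH2CH2CH3 → C:3 H:7
  + OC2H5 → C:2 H:5 O:1
Element totals:
  C: 9
  H: 15
  N: 1
  O: 1
Molecular formula: C9H15NO.
gcd of subscripts (9, 15, 1, 1) = 1, so the empirical formula equals the molecular formula.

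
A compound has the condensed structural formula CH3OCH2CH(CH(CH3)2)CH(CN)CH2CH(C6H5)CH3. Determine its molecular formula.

C17H25NO

Atom tally by fragment:
  CH3OCH2 → C:2 H:5 O:1
  CH(CH(CH3)2) → C:4 H:8
  CH(CN) → C:2 H:1 N:1
  CH2 → C:1 H:2
  CH(C6H5) → C:7 H:6
  CH3 → C:1 H:3
Element totals:
  C: 17
  H: 25
  N: 1
  O: 1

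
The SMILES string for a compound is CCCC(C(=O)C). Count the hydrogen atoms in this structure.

Atom tally by fragment:
  CH3 → C:1 H:3
  CH2 → C:1 H:2
  CH2 → C:1 H:2
  CH2COCH3 → C:3 H:5 O:1
Element totals:
  C: 6
  H: 12
  O: 1

12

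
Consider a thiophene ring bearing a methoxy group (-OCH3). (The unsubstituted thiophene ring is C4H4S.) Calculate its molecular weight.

Atom tally by fragment:
  thiophene ring core → C:4 H:4 S:1
  (− 1 ring H displaced by substituents)
  + OCH3 → C:1 H:3 O:1
Element totals:
  C: 5
  H: 6
  O: 1
  S: 1
Molecular formula: C5H6OS.
  M = 5(12.011) + 6(1.008) + 15.999 + 32.06
    = 60.055 + 6.048 + 15.999 + 32.060 = 114.162

114.16 g/mol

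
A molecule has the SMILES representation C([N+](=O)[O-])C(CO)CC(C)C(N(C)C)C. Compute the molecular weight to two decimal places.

Atom tally by fragment:
  O2NCH2 → C:1 H:2 N:1 O:2
  CH(CH2OH) → C:2 H:4 O:1
  CH2 → C:1 H:2
  CH(CH3) → C:2 H:4
  CH(N(CH3)2) → C:3 H:7 N:1
  CH3 → C:1 H:3
Element totals:
  C: 10
  H: 22
  N: 2
  O: 3
Molecular formula: C10H22N2O3.
  M = 10(12.011) + 22(1.008) + 2(14.007) + 3(15.999)
    = 120.110 + 22.176 + 28.014 + 47.997 = 218.297

218.30 g/mol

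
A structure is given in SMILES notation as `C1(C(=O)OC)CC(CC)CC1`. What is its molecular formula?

Atom tally by fragment:
  cyclopentane ring core → C:5 H:10
  (− 2 ring H displaced by substituents)
  + COOCH3 → C:2 H:3 O:2
  + C2H5 → C:2 H:5
Element totals:
  C: 9
  H: 16
  O: 2

C9H16O2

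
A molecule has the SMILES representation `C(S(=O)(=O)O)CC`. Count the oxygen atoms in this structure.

Atom tally by fragment:
  HO3SCH2 → C:1 H:3 S:1 O:3
  CH2 → C:1 H:2
  CH3 → C:1 H:3
Element totals:
  C: 3
  H: 8
  O: 3
  S: 1

3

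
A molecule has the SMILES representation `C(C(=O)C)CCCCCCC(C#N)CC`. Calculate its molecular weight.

Atom tally by fragment:
  CH3COCH2 → C:3 H:5 O:1
  CH2 → C:1 H:2
  CH2 → C:1 H:2
  CH2 → C:1 H:2
  CH2 → C:1 H:2
  CH2 → C:1 H:2
  CH2 → C:1 H:2
  CH(CN) → C:2 H:1 N:1
  CH2 → C:1 H:2
  CH3 → C:1 H:3
Element totals:
  C: 13
  H: 23
  N: 1
  O: 1
Molecular formula: C13H23NO.
  M = 13(12.011) + 23(1.008) + 14.007 + 15.999
    = 156.143 + 23.184 + 14.007 + 15.999 = 209.333

209.33 g/mol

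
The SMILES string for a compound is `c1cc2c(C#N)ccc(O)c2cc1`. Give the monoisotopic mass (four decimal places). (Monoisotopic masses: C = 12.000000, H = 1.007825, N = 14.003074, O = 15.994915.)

Atom tally by fragment:
  naphthalene ring system core → C:10 H:8
  (− 2 ring H displaced by substituents)
  + CN → C:1 N:1
  + OH → O:1 H:1
Element totals:
  C: 11
  H: 7
  N: 1
  O: 1
Molecular formula: C11H7NO.
  M = 11(12.0) + 7(1.007825) + 14.003074 + 15.994915
    = 132.000000 + 7.054775 + 14.003074 + 15.994915 = 169.052764

169.0528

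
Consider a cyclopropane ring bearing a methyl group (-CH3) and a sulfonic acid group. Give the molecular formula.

C4H8O3S

Atom tally by fragment:
  cyclopropane ring core → C:3 H:6
  (− 2 ring H displaced by substituents)
  + CH3 → C:1 H:3
  + SO3H → S:1 O:3 H:1
Element totals:
  C: 4
  H: 8
  O: 3
  S: 1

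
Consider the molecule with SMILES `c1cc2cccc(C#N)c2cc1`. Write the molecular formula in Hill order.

Atom tally by fragment:
  naphthalene ring system core → C:10 H:8
  (− 1 ring H displaced by substituents)
  + CN → C:1 N:1
Element totals:
  C: 11
  H: 7
  N: 1

C11H7N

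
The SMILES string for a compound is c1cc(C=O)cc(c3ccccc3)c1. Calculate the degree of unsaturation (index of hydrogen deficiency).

9

Atom tally by fragment:
  benzene ring core → C:6 H:6
  (− 2 ring H displaced by substituents)
  + CHO → C:1 H:1 O:1
  + C6H5 → C:6 H:5
Element totals:
  C: 13
  H: 10
  O: 1
Molecular formula: C13H10O.
DoU = (2C + 2 + N − H − X) / 2 = (2·13 + 2 + 0 − 10 − 0) / 2 = 9.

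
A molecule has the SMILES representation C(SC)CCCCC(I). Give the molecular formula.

Atom tally by fragment:
  CH3SCH2 → C:2 H:5 S:1
  CH2 → C:1 H:2
  CH2 → C:1 H:2
  CH2 → C:1 H:2
  CH2 → C:1 H:2
  CH2I → C:1 H:2 I:1
Element totals:
  C: 7
  H: 15
  I: 1
  S: 1

C7H15IS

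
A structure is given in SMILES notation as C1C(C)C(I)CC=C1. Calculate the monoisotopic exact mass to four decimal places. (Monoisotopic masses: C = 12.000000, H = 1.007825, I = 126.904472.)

Atom tally by fragment:
  cyclohexene ring core → C:6 H:10
  (− 2 ring H displaced by substituents)
  + CH3 → C:1 H:3
  + I → I:1
Element totals:
  C: 7
  H: 11
  I: 1
Molecular formula: C7H11I.
  M = 7(12.0) + 11(1.007825) + 126.904472
    = 84.000000 + 11.086075 + 126.904472 = 221.990547

221.9905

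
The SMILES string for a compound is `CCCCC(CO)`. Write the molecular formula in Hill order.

Atom tally by fragment:
  CH3 → C:1 H:3
  CH2 → C:1 H:2
  CH2 → C:1 H:2
  CH2 → C:1 H:2
  CH2CH2OH → C:2 H:5 O:1
Element totals:
  C: 6
  H: 14
  O: 1

C6H14O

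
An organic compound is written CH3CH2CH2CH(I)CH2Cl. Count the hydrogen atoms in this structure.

10

Atom tally by fragment:
  CH3 → C:1 H:3
  CH2 → C:1 H:2
  CH2 → C:1 H:2
  CH(I) → C:1 H:1 I:1
  CH2Cl → C:1 H:2 Cl:1
Element totals:
  C: 5
  H: 10
  Cl: 1
  I: 1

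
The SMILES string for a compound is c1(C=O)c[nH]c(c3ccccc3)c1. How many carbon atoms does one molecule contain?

11

Atom tally by fragment:
  pyrrole ring core → C:4 H:5 N:1
  (− 2 ring H displaced by substituents)
  + CHO → C:1 H:1 O:1
  + C6H5 → C:6 H:5
Element totals:
  C: 11
  H: 9
  N: 1
  O: 1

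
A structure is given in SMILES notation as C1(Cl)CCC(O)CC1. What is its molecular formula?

C6H11ClO

Atom tally by fragment:
  cyclohexane ring core → C:6 H:12
  (− 2 ring H displaced by substituents)
  + Cl → Cl:1
  + OH → O:1 H:1
Element totals:
  C: 6
  H: 11
  Cl: 1
  O: 1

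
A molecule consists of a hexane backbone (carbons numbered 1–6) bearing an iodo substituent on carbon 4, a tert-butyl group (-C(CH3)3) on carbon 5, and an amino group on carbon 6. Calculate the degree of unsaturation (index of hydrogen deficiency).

0

Atom tally by fragment:
  CH3 → C:1 H:3
  CH2 → C:1 H:2
  CH2 → C:1 H:2
  CH(I) → C:1 H:1 I:1
  CH(C(CH3)3) → C:5 H:10
  CH2NH2 → C:1 H:4 N:1
Element totals:
  C: 10
  H: 22
  I: 1
  N: 1
Molecular formula: C10H22IN.
DoU = (2C + 2 + N − H − X) / 2 = (2·10 + 2 + 1 − 22 − 1) / 2 = 0.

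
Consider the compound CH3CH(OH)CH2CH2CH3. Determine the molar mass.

Atom tally by fragment:
  CH3 → C:1 H:3
  CH(OH) → C:1 H:2 O:1
  CH2 → C:1 H:2
  CH2 → C:1 H:2
  CH3 → C:1 H:3
Element totals:
  C: 5
  H: 12
  O: 1
Molecular formula: C5H12O.
  M = 5(12.011) + 12(1.008) + 15.999
    = 60.055 + 12.096 + 15.999 = 88.150

88.15 g/mol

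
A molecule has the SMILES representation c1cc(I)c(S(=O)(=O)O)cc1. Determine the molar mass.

284.07 g/mol

Atom tally by fragment:
  benzene ring core → C:6 H:6
  (− 2 ring H displaced by substituents)
  + I → I:1
  + SO3H → S:1 O:3 H:1
Element totals:
  C: 6
  H: 5
  I: 1
  O: 3
  S: 1
Molecular formula: C6H5IO3S.
  M = 6(12.011) + 5(1.008) + 126.904 + 3(15.999) + 32.06
    = 72.066 + 5.040 + 126.904 + 47.997 + 32.060 = 284.067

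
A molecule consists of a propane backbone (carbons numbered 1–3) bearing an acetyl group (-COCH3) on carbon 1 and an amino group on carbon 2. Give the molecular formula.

Atom tally by fragment:
  CH3COCH2 → C:3 H:5 O:1
  CH(NH2) → C:1 H:3 N:1
  CH3 → C:1 H:3
Element totals:
  C: 5
  H: 11
  N: 1
  O: 1

C5H11NO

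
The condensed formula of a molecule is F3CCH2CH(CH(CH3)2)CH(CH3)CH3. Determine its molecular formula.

Element totals:
  C: 9
  H: 17
  F: 3

C9H17F3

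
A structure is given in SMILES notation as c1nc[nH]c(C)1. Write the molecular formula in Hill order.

Atom tally by fragment:
  imidazole ring core → C:3 H:4 N:2
  (− 1 ring H displaced by substituents)
  + CH3 → C:1 H:3
Element totals:
  C: 4
  H: 6
  N: 2

C4H6N2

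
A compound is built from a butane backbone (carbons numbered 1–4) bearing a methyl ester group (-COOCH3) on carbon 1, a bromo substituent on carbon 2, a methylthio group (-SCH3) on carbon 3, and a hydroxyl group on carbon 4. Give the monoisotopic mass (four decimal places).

Atom tally by fragment:
  CH3OOCCH2 → C:3 H:5 O:2
  CH(Br) → C:1 H:1 Br:1
  CH(SCH3) → C:2 H:4 S:1
  CH2OH → C:1 H:3 O:1
Element totals:
  C: 7
  H: 13
  Br: 1
  O: 3
  S: 1
Molecular formula: C7H13BrO3S.
  M = 7(12.0) + 13(1.007825) + 78.918338 + 3(15.994915) + 31.972071
    = 84.000000 + 13.101725 + 78.918338 + 47.984745 + 31.972071 = 255.976879

255.9769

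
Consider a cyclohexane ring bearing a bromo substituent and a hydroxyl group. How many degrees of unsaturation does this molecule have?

1

Atom tally by fragment:
  cyclohexane ring core → C:6 H:12
  (− 2 ring H displaced by substituents)
  + Br → Br:1
  + OH → O:1 H:1
Element totals:
  C: 6
  H: 11
  Br: 1
  O: 1
Molecular formula: C6H11BrO.
DoU = (2C + 2 + N − H − X) / 2 = (2·6 + 2 + 0 − 11 − 1) / 2 = 1.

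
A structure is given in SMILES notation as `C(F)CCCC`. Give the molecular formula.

C5H11F

Atom tally by fragment:
  FCH2 → C:1 H:2 F:1
  CH2 → C:1 H:2
  CH2 → C:1 H:2
  CH2 → C:1 H:2
  CH3 → C:1 H:3
Element totals:
  C: 5
  H: 11
  F: 1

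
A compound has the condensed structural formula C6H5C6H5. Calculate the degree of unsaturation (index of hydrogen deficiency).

8

Element totals:
  C: 12
  H: 10
Molecular formula: C12H10.
DoU = (2C + 2 + N − H − X) / 2 = (2·12 + 2 + 0 − 10 − 0) / 2 = 8.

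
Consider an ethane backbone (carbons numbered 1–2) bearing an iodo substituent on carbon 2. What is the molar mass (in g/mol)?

Atom tally by fragment:
  CH3 → C:1 H:3
  CH2I → C:1 H:2 I:1
Element totals:
  C: 2
  H: 5
  I: 1
Molecular formula: C2H5I.
  M = 2(12.011) + 5(1.008) + 126.904
    = 24.022 + 5.040 + 126.904 = 155.966

155.97 g/mol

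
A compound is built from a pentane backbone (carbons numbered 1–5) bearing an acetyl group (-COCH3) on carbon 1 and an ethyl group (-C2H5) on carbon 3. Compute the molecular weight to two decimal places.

Atom tally by fragment:
  CH3COCH2 → C:3 H:5 O:1
  CH2 → C:1 H:2
  CH(C2H5) → C:3 H:6
  CH2 → C:1 H:2
  CH3 → C:1 H:3
Element totals:
  C: 9
  H: 18
  O: 1
Molecular formula: C9H18O.
  M = 9(12.011) + 18(1.008) + 15.999
    = 108.099 + 18.144 + 15.999 = 142.242

142.24 g/mol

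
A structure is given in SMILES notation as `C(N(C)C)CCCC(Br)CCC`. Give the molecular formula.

C10H22BrN

Atom tally by fragment:
  (CH3)2NCH2 → C:3 H:8 N:1
  CH2 → C:1 H:2
  CH2 → C:1 H:2
  CH2 → C:1 H:2
  CH(Br) → C:1 H:1 Br:1
  CH2 → C:1 H:2
  CH2 → C:1 H:2
  CH3 → C:1 H:3
Element totals:
  C: 10
  H: 22
  Br: 1
  N: 1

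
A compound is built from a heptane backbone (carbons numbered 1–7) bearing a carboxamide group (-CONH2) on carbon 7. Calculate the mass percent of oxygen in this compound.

11.17%

Atom tally by fragment:
  CH3 → C:1 H:3
  CH2 → C:1 H:2
  CH2 → C:1 H:2
  CH2 → C:1 H:2
  CH2 → C:1 H:2
  CH2 → C:1 H:2
  CH2CONH2 → C:2 H:4 O:1 N:1
Element totals:
  C: 8
  H: 17
  N: 1
  O: 1
Molecular formula: C8H17NO.
Molar mass = 143.230 g/mol.
Mass from O: 1 × 15.999 = 15.999 g/mol.
%O = 15.999 / 143.230 × 100 = 11.17%.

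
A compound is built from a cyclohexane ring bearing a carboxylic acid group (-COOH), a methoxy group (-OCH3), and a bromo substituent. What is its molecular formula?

Atom tally by fragment:
  cyclohexane ring core → C:6 H:12
  (− 3 ring H displaced by substituents)
  + COOH → C:1 H:1 O:2
  + OCH3 → C:1 H:3 O:1
  + Br → Br:1
Element totals:
  C: 8
  H: 13
  Br: 1
  O: 3

C8H13BrO3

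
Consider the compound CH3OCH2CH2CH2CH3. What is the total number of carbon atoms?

5

Atom tally by fragment:
  CH3OCH2 → C:2 H:5 O:1
  CH2 → C:1 H:2
  CH2 → C:1 H:2
  CH3 → C:1 H:3
Element totals:
  C: 5
  H: 12
  O: 1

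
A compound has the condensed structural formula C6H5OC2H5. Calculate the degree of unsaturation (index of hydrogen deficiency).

Element totals:
  C: 8
  H: 10
  O: 1
Molecular formula: C8H10O.
DoU = (2C + 2 + N − H − X) / 2 = (2·8 + 2 + 0 − 10 − 0) / 2 = 4.

4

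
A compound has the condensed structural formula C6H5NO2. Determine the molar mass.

Atom tally by fragment:
  benzene ring core → C:6 H:6
  (− 1 ring H displaced by substituents)
  + NO2 → N:1 O:2
Element totals:
  C: 6
  H: 5
  N: 1
  O: 2
Molecular formula: C6H5NO2.
  M = 6(12.011) + 5(1.008) + 14.007 + 2(15.999)
    = 72.066 + 5.040 + 14.007 + 31.998 = 123.111

123.11 g/mol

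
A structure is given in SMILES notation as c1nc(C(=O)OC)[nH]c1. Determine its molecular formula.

C5H6N2O2

Atom tally by fragment:
  imidazole ring core → C:3 H:4 N:2
  (− 1 ring H displaced by substituents)
  + COOCH3 → C:2 H:3 O:2
Element totals:
  C: 5
  H: 6
  N: 2
  O: 2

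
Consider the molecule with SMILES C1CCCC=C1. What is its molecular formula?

Atom tally by fragment:
  cyclohexene ring core → C:6 H:10
Element totals:
  C: 6
  H: 10

C6H10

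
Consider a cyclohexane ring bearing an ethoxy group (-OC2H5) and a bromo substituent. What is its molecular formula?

C8H15BrO

Atom tally by fragment:
  cyclohexane ring core → C:6 H:12
  (− 2 ring H displaced by substituents)
  + OC2H5 → C:2 H:5 O:1
  + Br → Br:1
Element totals:
  C: 8
  H: 15
  Br: 1
  O: 1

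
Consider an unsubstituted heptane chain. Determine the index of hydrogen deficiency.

Atom tally by fragment:
  CH3 → C:1 H:3
  CH2 → C:1 H:2
  CH2 → C:1 H:2
  CH2 → C:1 H:2
  CH2 → C:1 H:2
  CH2 → C:1 H:2
  CH3 → C:1 H:3
Element totals:
  C: 7
  H: 16
Molecular formula: C7H16.
DoU = (2C + 2 + N − H − X) / 2 = (2·7 + 2 + 0 − 16 − 0) / 2 = 0.

0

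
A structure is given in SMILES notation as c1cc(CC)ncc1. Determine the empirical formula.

Atom tally by fragment:
  pyridine ring core → C:5 H:5 N:1
  (− 1 ring H displaced by substituents)
  + C2H5 → C:2 H:5
Element totals:
  C: 7
  H: 9
  N: 1
Molecular formula: C7H9N.
gcd of subscripts (7, 9, 1) = 1, so the empirical formula equals the molecular formula.

C7H9N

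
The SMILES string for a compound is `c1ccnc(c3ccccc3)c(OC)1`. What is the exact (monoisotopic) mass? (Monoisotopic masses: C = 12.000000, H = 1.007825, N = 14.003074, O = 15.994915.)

Atom tally by fragment:
  pyridine ring core → C:5 H:5 N:1
  (− 2 ring H displaced by substituents)
  + C6H5 → C:6 H:5
  + OCH3 → C:1 H:3 O:1
Element totals:
  C: 12
  H: 11
  N: 1
  O: 1
Molecular formula: C12H11NO.
  M = 12(12.0) + 11(1.007825) + 14.003074 + 15.994915
    = 144.000000 + 11.086075 + 14.003074 + 15.994915 = 185.084064

185.0841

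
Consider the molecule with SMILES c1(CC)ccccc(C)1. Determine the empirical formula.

Atom tally by fragment:
  benzene ring core → C:6 H:6
  (− 2 ring H displaced by substituents)
  + C2H5 → C:2 H:5
  + CH3 → C:1 H:3
Element totals:
  C: 9
  H: 12
Molecular formula: C9H12.
gcd of subscripts = 3; dividing each by 3:
  C: 9/3 = 3
  H: 12/3 = 4

C3H4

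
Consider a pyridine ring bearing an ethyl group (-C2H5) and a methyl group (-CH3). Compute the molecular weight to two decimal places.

Atom tally by fragment:
  pyridine ring core → C:5 H:5 N:1
  (− 2 ring H displaced by substituents)
  + C2H5 → C:2 H:5
  + CH3 → C:1 H:3
Element totals:
  C: 8
  H: 11
  N: 1
Molecular formula: C8H11N.
  M = 8(12.011) + 11(1.008) + 14.007
    = 96.088 + 11.088 + 14.007 = 121.183

121.18 g/mol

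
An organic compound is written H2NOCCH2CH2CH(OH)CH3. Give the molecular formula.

C5H11NO2

Atom tally by fragment:
  H2NOCCH2 → C:2 H:4 O:1 N:1
  CH2 → C:1 H:2
  CH(OH) → C:1 H:2 O:1
  CH3 → C:1 H:3
Element totals:
  C: 5
  H: 11
  N: 1
  O: 2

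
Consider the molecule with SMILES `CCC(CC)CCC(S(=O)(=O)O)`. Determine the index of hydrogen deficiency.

0

Atom tally by fragment:
  CH3 → C:1 H:3
  CH2 → C:1 H:2
  CH(C2H5) → C:3 H:6
  CH2 → C:1 H:2
  CH2 → C:1 H:2
  CH2SO3H → C:1 H:3 S:1 O:3
Element totals:
  C: 8
  H: 18
  O: 3
  S: 1
Molecular formula: C8H18O3S.
DoU = (2C + 2 + N − H − X) / 2 = (2·8 + 2 + 0 − 18 − 0) / 2 = 0.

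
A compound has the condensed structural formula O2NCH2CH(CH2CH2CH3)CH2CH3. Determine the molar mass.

145.20 g/mol

Atom tally by fragment:
  O2NCH2 → C:1 H:2 N:1 O:2
  CH(CH2CH2CH3) → C:4 H:8
  CH2 → C:1 H:2
  CH3 → C:1 H:3
Element totals:
  C: 7
  H: 15
  N: 1
  O: 2
Molecular formula: C7H15NO2.
  M = 7(12.011) + 15(1.008) + 14.007 + 2(15.999)
    = 84.077 + 15.120 + 14.007 + 31.998 = 145.202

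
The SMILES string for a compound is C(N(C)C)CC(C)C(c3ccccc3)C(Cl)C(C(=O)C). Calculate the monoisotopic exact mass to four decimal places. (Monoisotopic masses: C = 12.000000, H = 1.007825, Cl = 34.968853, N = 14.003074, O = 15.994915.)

295.1703

Atom tally by fragment:
  (CH3)2NCH2 → C:3 H:8 N:1
  CH2 → C:1 H:2
  CH(CH3) → C:2 H:4
  CH(C6H5) → C:7 H:6
  CH(Cl) → C:1 H:1 Cl:1
  CH2COCH3 → C:3 H:5 O:1
Element totals:
  C: 17
  H: 26
  Cl: 1
  N: 1
  O: 1
Molecular formula: C17H26ClNO.
  M = 17(12.0) + 26(1.007825) + 34.968853 + 14.003074 + 15.994915
    = 204.000000 + 26.203450 + 34.968853 + 14.003074 + 15.994915 = 295.170292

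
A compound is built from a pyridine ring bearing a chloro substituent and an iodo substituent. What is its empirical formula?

C5H3ClIN

Atom tally by fragment:
  pyridine ring core → C:5 H:5 N:1
  (− 2 ring H displaced by substituents)
  + Cl → Cl:1
  + I → I:1
Element totals:
  C: 5
  H: 3
  Cl: 1
  I: 1
  N: 1
Molecular formula: C5H3ClIN.
gcd of subscripts (5, 1, 3, 1, 1) = 1, so the empirical formula equals the molecular formula.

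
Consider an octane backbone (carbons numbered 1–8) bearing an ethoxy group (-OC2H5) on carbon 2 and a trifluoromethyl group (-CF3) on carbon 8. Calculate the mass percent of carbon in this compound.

Atom tally by fragment:
  CH3 → C:1 H:3
  CH(OC2H5) → C:3 H:6 O:1
  CH2 → C:1 H:2
  CH2 → C:1 H:2
  CH2 → C:1 H:2
  CH2 → C:1 H:2
  CH2 → C:1 H:2
  CH2CF3 → C:2 H:2 F:3
Element totals:
  C: 11
  H: 21
  F: 3
  O: 1
Molecular formula: C11H21F3O.
Molar mass = 226.282 g/mol.
Mass from C: 11 × 12.011 = 132.121 g/mol.
%C = 132.121 / 226.282 × 100 = 58.39%.

58.39%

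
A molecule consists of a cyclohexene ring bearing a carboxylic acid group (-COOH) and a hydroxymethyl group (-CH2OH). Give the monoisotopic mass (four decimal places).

Atom tally by fragment:
  cyclohexene ring core → C:6 H:10
  (− 2 ring H displaced by substituents)
  + COOH → C:1 H:1 O:2
  + CH2OH → C:1 H:3 O:1
Element totals:
  C: 8
  H: 12
  O: 3
Molecular formula: C8H12O3.
  M = 8(12.0) + 12(1.007825) + 3(15.994915)
    = 96.000000 + 12.093900 + 47.984745 = 156.078645

156.0786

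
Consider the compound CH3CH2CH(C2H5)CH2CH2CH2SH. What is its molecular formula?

Element totals:
  C: 8
  H: 18
  S: 1

C8H18S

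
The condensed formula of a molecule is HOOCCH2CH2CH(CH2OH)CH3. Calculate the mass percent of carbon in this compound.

54.53%

Atom tally by fragment:
  HOOCCH2 → C:2 H:3 O:2
  CH2 → C:1 H:2
  CH(CH2OH) → C:2 H:4 O:1
  CH3 → C:1 H:3
Element totals:
  C: 6
  H: 12
  O: 3
Molecular formula: C6H12O3.
Molar mass = 132.159 g/mol.
Mass from C: 6 × 12.011 = 72.066 g/mol.
%C = 72.066 / 132.159 × 100 = 54.53%.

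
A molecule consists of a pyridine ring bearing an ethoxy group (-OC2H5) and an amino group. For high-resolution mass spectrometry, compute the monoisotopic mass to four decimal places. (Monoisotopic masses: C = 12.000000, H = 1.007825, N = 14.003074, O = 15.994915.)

Atom tally by fragment:
  pyridine ring core → C:5 H:5 N:1
  (− 2 ring H displaced by substituents)
  + OC2H5 → C:2 H:5 O:1
  + NH2 → N:1 H:2
Element totals:
  C: 7
  H: 10
  N: 2
  O: 1
Molecular formula: C7H10N2O.
  M = 7(12.0) + 10(1.007825) + 2(14.003074) + 15.994915
    = 84.000000 + 10.078250 + 28.006148 + 15.994915 = 138.079313

138.0793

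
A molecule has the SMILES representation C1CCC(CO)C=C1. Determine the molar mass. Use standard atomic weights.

Atom tally by fragment:
  cyclohexene ring core → C:6 H:10
  (− 1 ring H displaced by substituents)
  + CH2OH → C:1 H:3 O:1
Element totals:
  C: 7
  H: 12
  O: 1
Molecular formula: C7H12O.
  M = 7(12.011) + 12(1.008) + 15.999
    = 84.077 + 12.096 + 15.999 = 112.172

112.17 g/mol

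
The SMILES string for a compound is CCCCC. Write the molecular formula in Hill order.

C5H12

Atom tally by fragment:
  CH3 → C:1 H:3
  CH2 → C:1 H:2
  CH2 → C:1 H:2
  CH2 → C:1 H:2
  CH3 → C:1 H:3
Element totals:
  C: 5
  H: 12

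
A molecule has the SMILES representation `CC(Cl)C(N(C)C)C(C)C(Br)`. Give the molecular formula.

Atom tally by fragment:
  CH3 → C:1 H:3
  CH(Cl) → C:1 H:1 Cl:1
  CH(N(CH3)2) → C:3 H:7 N:1
  CH(CH3) → C:2 H:4
  CH2Br → C:1 H:2 Br:1
Element totals:
  C: 8
  H: 17
  Br: 1
  Cl: 1
  N: 1

C8H17BrClN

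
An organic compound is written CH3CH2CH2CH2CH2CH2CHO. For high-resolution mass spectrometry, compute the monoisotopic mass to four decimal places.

114.1045

Atom tally by fragment:
  CH3 → C:1 H:3
  CH2 → C:1 H:2
  CH2 → C:1 H:2
  CH2 → C:1 H:2
  CH2 → C:1 H:2
  CH2CHO → C:2 H:3 O:1
Element totals:
  C: 7
  H: 14
  O: 1
Molecular formula: C7H14O.
  M = 7(12.0) + 14(1.007825) + 15.994915
    = 84.000000 + 14.109550 + 15.994915 = 114.104465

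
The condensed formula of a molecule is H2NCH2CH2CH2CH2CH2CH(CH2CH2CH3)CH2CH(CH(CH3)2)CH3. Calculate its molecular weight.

Atom tally by fragment:
  H2NCH2 → C:1 H:4 N:1
  CH2 → C:1 H:2
  CH2 → C:1 H:2
  CH2 → C:1 H:2
  CH2 → C:1 H:2
  CH(CH2CH2CH3) → C:4 H:8
  CH2 → C:1 H:2
  CH(CH(CH3)2) → C:4 H:8
  CH3 → C:1 H:3
Element totals:
  C: 15
  H: 33
  N: 1
Molecular formula: C15H33N.
  M = 15(12.011) + 33(1.008) + 14.007
    = 180.165 + 33.264 + 14.007 = 227.436

227.44 g/mol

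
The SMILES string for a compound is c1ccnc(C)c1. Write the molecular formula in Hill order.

Atom tally by fragment:
  pyridine ring core → C:5 H:5 N:1
  (− 1 ring H displaced by substituents)
  + CH3 → C:1 H:3
Element totals:
  C: 6
  H: 7
  N: 1

C6H7N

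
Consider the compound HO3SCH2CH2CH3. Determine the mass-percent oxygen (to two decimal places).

38.66%

Atom tally by fragment:
  HO3SCH2 → C:1 H:3 S:1 O:3
  CH2 → C:1 H:2
  CH3 → C:1 H:3
Element totals:
  C: 3
  H: 8
  O: 3
  S: 1
Molecular formula: C3H8O3S.
Molar mass = 124.154 g/mol.
Mass from O: 3 × 15.999 = 47.997 g/mol.
%O = 47.997 / 124.154 × 100 = 38.66%.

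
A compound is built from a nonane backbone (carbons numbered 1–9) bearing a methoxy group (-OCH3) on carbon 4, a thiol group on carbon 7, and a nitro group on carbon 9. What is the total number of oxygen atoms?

3

Atom tally by fragment:
  CH3 → C:1 H:3
  CH2 → C:1 H:2
  CH2 → C:1 H:2
  CH(OCH3) → C:2 H:4 O:1
  CH2 → C:1 H:2
  CH2 → C:1 H:2
  CH(SH) → C:1 H:2 S:1
  CH2 → C:1 H:2
  CH2NO2 → C:1 H:2 N:1 O:2
Element totals:
  C: 10
  H: 21
  N: 1
  O: 3
  S: 1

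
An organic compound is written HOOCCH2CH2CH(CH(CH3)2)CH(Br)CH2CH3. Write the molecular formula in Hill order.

Atom tally by fragment:
  HOOCCH2 → C:2 H:3 O:2
  CH2 → C:1 H:2
  CH(CH(CH3)2) → C:4 H:8
  CH(Br) → C:1 H:1 Br:1
  CH2 → C:1 H:2
  CH3 → C:1 H:3
Element totals:
  C: 10
  H: 19
  Br: 1
  O: 2

C10H19BrO2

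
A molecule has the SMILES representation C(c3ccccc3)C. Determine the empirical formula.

C4H5

Atom tally by fragment:
  C6H5CH2 → C:7 H:7
  CH3 → C:1 H:3
Element totals:
  C: 8
  H: 10
Molecular formula: C8H10.
gcd of subscripts = 2; dividing each by 2:
  C: 8/2 = 4
  H: 10/2 = 5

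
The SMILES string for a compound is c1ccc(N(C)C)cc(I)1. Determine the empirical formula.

Atom tally by fragment:
  benzene ring core → C:6 H:6
  (− 2 ring H displaced by substituents)
  + N(CH3)2 → N:1 C:2 H:6
  + I → I:1
Element totals:
  C: 8
  H: 10
  I: 1
  N: 1
Molecular formula: C8H10IN.
gcd of subscripts (8, 10, 1, 1) = 1, so the empirical formula equals the molecular formula.

C8H10IN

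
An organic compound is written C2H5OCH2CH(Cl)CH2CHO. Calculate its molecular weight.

150.60 g/mol

Atom tally by fragment:
  C2H5OCH2 → C:3 H:7 O:1
  CH(Cl) → C:1 H:1 Cl:1
  CH2CHO → C:2 H:3 O:1
Element totals:
  C: 6
  H: 11
  Cl: 1
  O: 2
Molecular formula: C6H11ClO2.
  M = 6(12.011) + 11(1.008) + 35.45 + 2(15.999)
    = 72.066 + 11.088 + 35.450 + 31.998 = 150.602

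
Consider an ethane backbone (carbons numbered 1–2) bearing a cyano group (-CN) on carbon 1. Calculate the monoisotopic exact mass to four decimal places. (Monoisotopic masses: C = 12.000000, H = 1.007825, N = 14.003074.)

Atom tally by fragment:
  NCCH2 → C:2 H:2 N:1
  CH3 → C:1 H:3
Element totals:
  C: 3
  H: 5
  N: 1
Molecular formula: C3H5N.
  M = 3(12.0) + 5(1.007825) + 14.003074
    = 36.000000 + 5.039125 + 14.003074 = 55.042199

55.0422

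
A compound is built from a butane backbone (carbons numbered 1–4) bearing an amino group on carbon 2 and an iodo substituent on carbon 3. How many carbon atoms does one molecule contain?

Atom tally by fragment:
  CH3 → C:1 H:3
  CH(NH2) → C:1 H:3 N:1
  CH(I) → C:1 H:1 I:1
  CH3 → C:1 H:3
Element totals:
  C: 4
  H: 10
  I: 1
  N: 1

4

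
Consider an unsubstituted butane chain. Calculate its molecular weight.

Atom tally by fragment:
  CH3 → C:1 H:3
  CH2 → C:1 H:2
  CH2 → C:1 H:2
  CH3 → C:1 H:3
Element totals:
  C: 4
  H: 10
Molecular formula: C4H10.
  M = 4(12.011) + 10(1.008)
    = 48.044 + 10.080 = 58.124

58.12 g/mol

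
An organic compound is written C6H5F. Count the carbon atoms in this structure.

Atom tally by fragment:
  benzene ring core → C:6 H:6
  (− 1 ring H displaced by substituents)
  + F → F:1
Element totals:
  C: 6
  H: 5
  F: 1

6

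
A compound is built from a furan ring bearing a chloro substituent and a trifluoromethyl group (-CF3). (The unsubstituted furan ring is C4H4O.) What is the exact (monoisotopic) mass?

Atom tally by fragment:
  furan ring core → C:4 H:4 O:1
  (− 2 ring H displaced by substituents)
  + Cl → Cl:1
  + CF3 → C:1 F:3
Element totals:
  C: 5
  H: 2
  Cl: 1
  F: 3
  O: 1
Molecular formula: C5H2ClF3O.
  M = 5(12.0) + 2(1.007825) + 34.968853 + 3(18.998403) + 15.994915
    = 60.000000 + 2.015650 + 34.968853 + 56.995209 + 15.994915 = 169.974627

169.9746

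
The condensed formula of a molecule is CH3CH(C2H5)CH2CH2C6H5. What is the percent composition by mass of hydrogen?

Element totals:
  C: 12
  H: 18
Molecular formula: C12H18.
Molar mass = 162.276 g/mol.
Mass from H: 18 × 1.008 = 18.144 g/mol.
%H = 18.144 / 162.276 × 100 = 11.18%.

11.18%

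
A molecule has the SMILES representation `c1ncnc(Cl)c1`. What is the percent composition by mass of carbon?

41.95%

Atom tally by fragment:
  pyrimidine ring core → C:4 H:4 N:2
  (− 1 ring H displaced by substituents)
  + Cl → Cl:1
Element totals:
  C: 4
  H: 3
  Cl: 1
  N: 2
Molecular formula: C4H3ClN2.
Molar mass = 114.532 g/mol.
Mass from C: 4 × 12.011 = 48.044 g/mol.
%C = 48.044 / 114.532 × 100 = 41.95%.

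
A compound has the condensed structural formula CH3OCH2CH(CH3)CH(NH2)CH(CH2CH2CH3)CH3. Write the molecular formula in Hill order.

C10H23NO

Atom tally by fragment:
  CH3OCH2 → C:2 H:5 O:1
  CH(CH3) → C:2 H:4
  CH(NH2) → C:1 H:3 N:1
  CH(CH2CH2CH3) → C:4 H:8
  CH3 → C:1 H:3
Element totals:
  C: 10
  H: 23
  N: 1
  O: 1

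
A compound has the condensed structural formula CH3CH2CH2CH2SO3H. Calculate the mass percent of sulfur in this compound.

Atom tally by fragment:
  CH3 → C:1 H:3
  CH2 → C:1 H:2
  CH2 → C:1 H:2
  CH2SO3H → C:1 H:3 S:1 O:3
Element totals:
  C: 4
  H: 10
  O: 3
  S: 1
Molecular formula: C4H10O3S.
Molar mass = 138.181 g/mol.
Mass from S: 1 × 32.06 = 32.060 g/mol.
%S = 32.060 / 138.181 × 100 = 23.20%.

23.20%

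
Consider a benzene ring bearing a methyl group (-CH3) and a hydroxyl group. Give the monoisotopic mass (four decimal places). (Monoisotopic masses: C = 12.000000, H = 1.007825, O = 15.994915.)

Atom tally by fragment:
  benzene ring core → C:6 H:6
  (− 2 ring H displaced by substituents)
  + CH3 → C:1 H:3
  + OH → O:1 H:1
Element totals:
  C: 7
  H: 8
  O: 1
Molecular formula: C7H8O.
  M = 7(12.0) + 8(1.007825) + 15.994915
    = 84.000000 + 8.062600 + 15.994915 = 108.057515

108.0575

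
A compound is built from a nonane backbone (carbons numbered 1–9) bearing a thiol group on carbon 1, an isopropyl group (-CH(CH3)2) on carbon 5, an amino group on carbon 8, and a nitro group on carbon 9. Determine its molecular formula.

Atom tally by fragment:
  HSCH2 → C:1 H:3 S:1
  CH2 → C:1 H:2
  CH2 → C:1 H:2
  CH2 → C:1 H:2
  CH(CH(CH3)2) → C:4 H:8
  CH2 → C:1 H:2
  CH2 → C:1 H:2
  CH(NH2) → C:1 H:3 N:1
  CH2NO2 → C:1 H:2 N:1 O:2
Element totals:
  C: 12
  H: 26
  N: 2
  O: 2
  S: 1

C12H26N2O2S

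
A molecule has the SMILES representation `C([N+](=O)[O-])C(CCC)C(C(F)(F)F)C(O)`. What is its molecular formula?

Atom tally by fragment:
  O2NCH2 → C:1 H:2 N:1 O:2
  CH(CH2CH2CH3) → C:4 H:8
  CH(CF3) → C:2 H:1 F:3
  CH2OH → C:1 H:3 O:1
Element totals:
  C: 8
  H: 14
  F: 3
  N: 1
  O: 3

C8H14F3NO3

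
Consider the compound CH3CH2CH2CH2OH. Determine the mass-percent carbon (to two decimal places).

Element totals:
  C: 4
  H: 10
  O: 1
Molecular formula: C4H10O.
Molar mass = 74.123 g/mol.
Mass from C: 4 × 12.011 = 48.044 g/mol.
%C = 48.044 / 74.123 × 100 = 64.82%.

64.82%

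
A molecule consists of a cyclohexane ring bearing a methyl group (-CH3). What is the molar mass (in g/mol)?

98.19 g/mol

Atom tally by fragment:
  cyclohexane ring core → C:6 H:12
  (− 1 ring H displaced by substituents)
  + CH3 → C:1 H:3
Element totals:
  C: 7
  H: 14
Molecular formula: C7H14.
  M = 7(12.011) + 14(1.008)
    = 84.077 + 14.112 = 98.189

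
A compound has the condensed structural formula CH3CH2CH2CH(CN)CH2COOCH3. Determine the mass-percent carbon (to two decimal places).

61.91%

Atom tally by fragment:
  CH3 → C:1 H:3
  CH2 → C:1 H:2
  CH2 → C:1 H:2
  CH(CN) → C:2 H:1 N:1
  CH2COOCH3 → C:3 H:5 O:2
Element totals:
  C: 8
  H: 13
  N: 1
  O: 2
Molecular formula: C8H13NO2.
Molar mass = 155.197 g/mol.
Mass from C: 8 × 12.011 = 96.088 g/mol.
%C = 96.088 / 155.197 × 100 = 61.91%.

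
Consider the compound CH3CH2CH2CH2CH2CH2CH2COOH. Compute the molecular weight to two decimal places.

144.21 g/mol

Element totals:
  C: 8
  H: 16
  O: 2
Molecular formula: C8H16O2.
  M = 8(12.011) + 16(1.008) + 2(15.999)
    = 96.088 + 16.128 + 31.998 = 144.214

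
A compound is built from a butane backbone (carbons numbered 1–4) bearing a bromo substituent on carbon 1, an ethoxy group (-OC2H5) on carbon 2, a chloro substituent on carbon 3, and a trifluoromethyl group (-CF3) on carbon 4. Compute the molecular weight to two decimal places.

283.51 g/mol

Atom tally by fragment:
  BrCH2 → C:1 H:2 Br:1
  CH(OC2H5) → C:3 H:6 O:1
  CH(Cl) → C:1 H:1 Cl:1
  CH2CF3 → C:2 H:2 F:3
Element totals:
  C: 7
  H: 11
  Br: 1
  Cl: 1
  F: 3
  O: 1
Molecular formula: C7H11BrClF3O.
  M = 7(12.011) + 11(1.008) + 79.904 + 35.45 + 3(18.998) + 15.999
    = 84.077 + 11.088 + 79.904 + 35.450 + 56.994 + 15.999 = 283.512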